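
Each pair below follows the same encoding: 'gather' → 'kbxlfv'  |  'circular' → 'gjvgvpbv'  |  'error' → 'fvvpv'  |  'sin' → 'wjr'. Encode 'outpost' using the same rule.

The shift depends on letter class: consonant g→k is +4, but vowel a→b is +1. Vowels shift forward by 1 and consonants shift forward by 4.
Applying it to outpost: o(vowel)+1=p, u(vowel)+1=v, t(cons)+4=x, p(cons)+4=t, o(vowel)+1=p, s(cons)+4=w, t(cons)+4=x.

pvxtpwx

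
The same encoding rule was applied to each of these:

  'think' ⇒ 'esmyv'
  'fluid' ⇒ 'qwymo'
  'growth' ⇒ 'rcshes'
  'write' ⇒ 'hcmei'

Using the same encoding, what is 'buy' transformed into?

The shift depends on letter class: consonant t→e is +11, but vowel i→m is +4. The rule splits by letter class: vowels +4, consonants +11.
Applying it to buy: b(cons)+11=m, u(vowel)+4=y, y(cons)+11=j.

myj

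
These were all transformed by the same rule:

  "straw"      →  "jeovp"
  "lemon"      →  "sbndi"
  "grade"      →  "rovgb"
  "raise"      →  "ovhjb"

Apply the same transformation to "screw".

s(18)→j(9) and t(19)→e(4) fit y≡21x+21 (mod 26); the inverse of 21 mod 26 is 5. Each letter's alphabet position (a=0..z=25) is mapped through 21·x+21 mod 26 — an affine cipher.
For screw: s(18)→21·18+21≡9=j; c(2)→21·2+21≡11=l; r(17)→21·17+21≡14=o; e(4)→21·4+21≡1=b; w(22)→21·22+21≡15=p (all mod 26).

jlobp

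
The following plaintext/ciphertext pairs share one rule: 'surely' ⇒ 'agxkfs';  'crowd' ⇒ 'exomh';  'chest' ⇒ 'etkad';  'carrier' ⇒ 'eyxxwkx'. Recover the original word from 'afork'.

s(18)→a(0) and u(20)→g(6) fit y≡3x+24 (mod 26); the inverse of 3 mod 26 is 9. This is an affine cipher: with a=0,…,z=25, each position x becomes (3x+24) mod 26.
Reversing it on afork: a(0)→9·(0−24)≡18=s; f(5)→9·(5−24)≡11=l; o(14)→9·(14−24)≡14=o; r(17)→9·(17−24)≡15=p; k(10)→9·(10−24)≡4=e (all mod 26).

slope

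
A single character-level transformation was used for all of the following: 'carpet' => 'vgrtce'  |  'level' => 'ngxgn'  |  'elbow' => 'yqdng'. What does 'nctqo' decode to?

The output letters match the input read backwards, each shifted +2: carpet reversed is teprac. The word is reversed, then every letter is shifted forward by 2.
Reversing it on nctqo: shift back: n−2=l, c−2=a, t−2=r, q−2=o, o−2=m → larom; then reverse → moral.

moral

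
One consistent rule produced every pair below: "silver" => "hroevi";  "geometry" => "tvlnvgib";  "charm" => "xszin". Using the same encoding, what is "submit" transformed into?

Each pair mirrors across the alphabet (s↔h, i↔r, l↔o): positions sum to 25. Letters are reflected about the middle of the alphabet (position → 25−position): Atbash.
On submit: s↔h, u↔f, b↔y, m↔n, i↔r, t↔g.

hfynrg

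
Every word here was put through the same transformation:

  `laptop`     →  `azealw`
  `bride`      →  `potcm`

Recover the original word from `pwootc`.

riddle

The output letters match the input read backwards, each shifted +11: laptop reversed is potpal. The word is reversed, then every letter is shifted forward by 11.
Reversing it on pwootc: shift back: p−11=e, w−11=l, o−11=d, o−11=d, t−11=i, c−11=r → elddir; then reverse → riddle.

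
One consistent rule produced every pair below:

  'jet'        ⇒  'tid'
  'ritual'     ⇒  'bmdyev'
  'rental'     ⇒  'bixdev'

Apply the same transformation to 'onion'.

The shift depends on letter class: consonant j→t is +10, but vowel e→i is +4. Vowels shift forward by 4 and consonants shift forward by 10.
Applying it to onion: o(vowel)+4=s, n(cons)+10=x, i(vowel)+4=m, o(vowel)+4=s, n(cons)+10=x.

sxmsx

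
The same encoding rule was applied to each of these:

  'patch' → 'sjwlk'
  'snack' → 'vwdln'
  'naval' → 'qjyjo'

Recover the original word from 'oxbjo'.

loyal

The shifts repeat in a cycle of length 2: positions 0,1,… shift by +3, +9, then the pattern repeats.
Decoding oxbjo: o−3=l, x−9=o, b−3=y, j−9=a, o−3=l.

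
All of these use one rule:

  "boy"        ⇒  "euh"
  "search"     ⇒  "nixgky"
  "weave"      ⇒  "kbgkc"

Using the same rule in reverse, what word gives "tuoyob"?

The output letters match the input read backwards, each shifted +6: boy reversed is yob. The word is reversed, then every letter is shifted forward by 6.
Undoing it on tuoyob: shift back: t−6=n, u−6=o, o−6=i, y−6=s, o−6=i, b−6=v → noisiv; then reverse → vision.

vision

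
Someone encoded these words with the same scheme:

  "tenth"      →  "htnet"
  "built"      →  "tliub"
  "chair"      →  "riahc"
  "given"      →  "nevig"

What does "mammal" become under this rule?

The output letters match the input read backwards: tenth reversed is htnet. The word is simply reversed.
Applying it to mammal: reverse → lammam.

lammam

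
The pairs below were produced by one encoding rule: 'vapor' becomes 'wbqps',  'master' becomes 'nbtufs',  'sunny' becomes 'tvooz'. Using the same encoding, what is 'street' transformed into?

Compare letters: v→w is +1, a→b is +1, p→q is +1 — a constant shift. It's a constant shift of +1 (ROT1).
On street: s+1=t, t+1=u, r+1=s, e+1=f, e+1=f, t+1=u.

tusffu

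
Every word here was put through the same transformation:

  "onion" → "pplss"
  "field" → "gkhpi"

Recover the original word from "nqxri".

In onion: o→p is +1, n→p is +2, i→l is +3, o→s is +4 — the shift increases by 1 each position. The shift increases by 1 at each position, starting from +1: 1, 2, 3, ….
Undoing it on nqxri: n−1=m, q−2=o, x−3=u, r−4=n, i−5=d.

mound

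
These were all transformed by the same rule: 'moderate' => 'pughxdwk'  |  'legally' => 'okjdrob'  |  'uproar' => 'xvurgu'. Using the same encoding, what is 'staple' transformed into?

vzdsrh

The shifts repeat in a cycle of length 3: positions 0,1,… shift by +3, +6, +3, then the pattern repeats.
On staple: s+3=v, t+6=z, a+3=d, p+3=s, l+6=r, e+3=h.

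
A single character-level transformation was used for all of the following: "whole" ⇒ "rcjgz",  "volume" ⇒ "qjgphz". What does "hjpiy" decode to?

mound

Compare letters: w→r is +21, h→c is +21, o→j is +21 — a constant shift. Each letter is shifted forward by 21 in the alphabet (a Caesar shift of +21).
Reversing it on hjpiy: h−21=m, j−21=o, p−21=u, i−21=n, y−21=d.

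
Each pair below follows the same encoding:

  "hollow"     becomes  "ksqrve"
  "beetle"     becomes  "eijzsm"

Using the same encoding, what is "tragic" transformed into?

wvfmpk

Letter i (0-indexed) is shifted by i+3, so successive shifts are 3, 4, 5, ….
Applying it to tragic: t+3=w, r+4=v, a+5=f, g+6=m, i+7=p, c+8=k.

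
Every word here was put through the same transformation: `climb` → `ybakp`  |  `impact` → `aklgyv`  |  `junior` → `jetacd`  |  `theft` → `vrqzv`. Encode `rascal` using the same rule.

dgmygb

c(2)→y(24) and l(11)→b(1) fit y≡9x+6 (mod 26); the inverse of 9 mod 26 is 3. Each letter's alphabet position (a=0..z=25) is mapped through 9·x+6 mod 26 — an affine cipher.
On rascal: r(17)→9·17+6≡3=d; a(0)→9·0+6≡6=g; s(18)→9·18+6≡12=m; c(2)→9·2+6≡24=y; a(0)→9·0+6≡6=g; l(11)→9·11+6≡1=b (all mod 26).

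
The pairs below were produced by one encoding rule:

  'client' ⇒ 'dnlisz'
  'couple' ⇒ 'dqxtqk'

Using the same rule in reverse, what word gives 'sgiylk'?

refuge

Letter i (0-indexed) is shifted by i+1, so successive shifts are 1, 2, 3, ….
Decoding sgiylk: s−1=r, g−2=e, i−3=f, y−4=u, l−5=g, k−6=e.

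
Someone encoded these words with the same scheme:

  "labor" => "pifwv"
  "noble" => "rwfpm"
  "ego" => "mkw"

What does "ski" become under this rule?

The shift depends on letter class: consonant l→p is +4, but vowel a→i is +8. The rule splits by letter class: vowels +8, consonants +4.
Applying it to ski: s(cons)+4=w, k(cons)+4=o, i(vowel)+8=q.

woq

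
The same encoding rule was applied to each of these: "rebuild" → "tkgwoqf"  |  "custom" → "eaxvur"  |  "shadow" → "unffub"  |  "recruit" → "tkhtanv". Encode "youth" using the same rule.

auzvn

Shifts by position in rebuild: pos 0: r→t (+2), pos 1: e→k (+6), pos 2: b→g (+5), pos 3: u→w (+2), pos 4: i→o (+6), pos 5: l→q (+5) — repeating every 3. It's a Vigenère-style cipher with numeric key [2,6,5]: position i shifts by key[i mod 3].
Applying it to youth: y+2=a, o+6=u, u+5=z, t+2=v, h+6=n.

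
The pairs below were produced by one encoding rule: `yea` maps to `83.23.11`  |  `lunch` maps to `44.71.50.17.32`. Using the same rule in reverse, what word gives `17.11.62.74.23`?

y(#25)→83 and e(#5)→23: differences scale by 3, so n = 3·pos + 8. Each letter becomes 3×(its alphabet position, a=1..z=26) + 8.
Undoing it on 17.11.62.74.23: 17→(17−8)÷3=3=c, 11→(11−8)÷3=1=a, 62→(62−8)÷3=18=r, 74→(74−8)÷3=22=v, 23→(23−8)÷3=5=e.

carve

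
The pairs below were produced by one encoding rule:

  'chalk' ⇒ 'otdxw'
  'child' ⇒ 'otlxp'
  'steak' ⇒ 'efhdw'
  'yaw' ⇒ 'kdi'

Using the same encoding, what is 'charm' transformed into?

The shift depends on letter class: consonant c→o is +12, but vowel a→d is +3. Two shifts are in play — +3 for a/e/i/o/u, +12 for every other letter.
For charm: c(cons)+12=o, h(cons)+12=t, a(vowel)+3=d, r(cons)+12=d, m(cons)+12=y.

otddy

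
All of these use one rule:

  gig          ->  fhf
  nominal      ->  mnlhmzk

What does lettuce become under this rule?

kdsstbd

This is a Caesar cipher with shift 25.
Applying it to lettuce: l+25=k, e+25=d, t+25=s, t+25=s, u+25=t, c+25=b, e+25=d.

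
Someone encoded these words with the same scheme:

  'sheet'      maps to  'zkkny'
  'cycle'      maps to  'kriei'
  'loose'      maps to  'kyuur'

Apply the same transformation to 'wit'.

The output letters match the input read backwards, each shifted +6: sheet reversed is teehs. The word is reversed, then every letter is shifted forward by 6.
Applying it to wit: reverse → tiw; then shift: t+6=z, i+6=o, w+6=c.

zoc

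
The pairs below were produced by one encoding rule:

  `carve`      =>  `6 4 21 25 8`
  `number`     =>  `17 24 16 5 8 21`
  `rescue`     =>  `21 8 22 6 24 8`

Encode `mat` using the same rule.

c is letter #3 and maps to 6: an offset of 3. The number is (letter's place in the alphabet, a=1) + 3.
Applying it to mat: m=13→16, a=1→4, t=20→23.

16 4 23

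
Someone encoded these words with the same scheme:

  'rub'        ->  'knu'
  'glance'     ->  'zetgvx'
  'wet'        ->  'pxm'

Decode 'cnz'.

jug

Compare letters: r→k is +19, u→n is +19, b→u is +19 — a constant shift. Each letter is shifted forward by 19 in the alphabet (a Caesar shift of +19).
Reversing it on cnz: c−19=j, n−19=u, z−19=g.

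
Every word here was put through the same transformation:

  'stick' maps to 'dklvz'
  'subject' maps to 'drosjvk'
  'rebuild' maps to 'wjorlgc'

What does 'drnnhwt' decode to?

s(18)→d(3) and t(19)→k(10) fit y≡7x+7 (mod 26); the inverse of 7 mod 26 is 15. Each letter's alphabet position (a=0..z=25) is mapped through 7·x+7 mod 26 — an affine cipher.
Reversing it on drnnhwt: d(3)→15·(3−7)≡18=s; r(17)→15·(17−7)≡20=u; n(13)→15·(13−7)≡12=m; n(13)→15·(13−7)≡12=m; h(7)→15·(7−7)≡0=a; w(22)→15·(22−7)≡17=r; t(19)→15·(19−7)≡24=y (all mod 26).

summary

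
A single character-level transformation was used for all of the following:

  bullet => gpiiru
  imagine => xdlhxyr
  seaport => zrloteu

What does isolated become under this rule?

This is an affine cipher: with a=0,…,z=25, each position x becomes (21x+11) mod 26.
Applying it to isolated: i(8)→21·8+11≡23=x; s(18)→21·18+11≡25=z; o(14)→21·14+11≡19=t; l(11)→21·11+11≡8=i; a(0)→21·0+11≡11=l; t(19)→21·19+11≡20=u; e(4)→21·4+11≡17=r; d(3)→21·3+11≡22=w (all mod 26).

xztilurw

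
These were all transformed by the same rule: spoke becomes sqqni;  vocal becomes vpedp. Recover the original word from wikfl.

which

In spoke: s→s is +0, p→q is +1, o→q is +2, k→n is +3 — the shift increases by 1 each position. The shift increases by 1 at each position, starting from +0: 0, 1, 2, ….
Undoing it on wikfl: w−0=w, i−1=h, k−2=i, f−3=c, l−4=h.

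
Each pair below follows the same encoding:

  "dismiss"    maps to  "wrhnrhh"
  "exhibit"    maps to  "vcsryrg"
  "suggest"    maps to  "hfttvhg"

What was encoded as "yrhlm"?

bison

Each pair mirrors across the alphabet (d↔w, i↔r, s↔h): positions sum to 25. Each letter is replaced by its mirror in the alphabet: a↔z, b↔y, c↔x, and so on (the Atbash cipher).
Decoding yrhlm: y↔b, r↔i, h↔s, l↔o, m↔n.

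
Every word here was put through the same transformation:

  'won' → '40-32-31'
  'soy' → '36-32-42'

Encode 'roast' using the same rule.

35-32-18-36-37

Letters become their 1-based position plus 17 (so a→18, b→19, …).
Applying it to roast: r=18→35, o=15→32, a=1→18, s=19→36, t=20→37.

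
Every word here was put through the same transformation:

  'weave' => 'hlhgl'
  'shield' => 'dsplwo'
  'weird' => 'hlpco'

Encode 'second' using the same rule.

The shift depends on letter class: consonant w→h is +11, but vowel e→l is +7. Vowels shift forward by 7 and consonants shift forward by 11.
For second: s(cons)+11=d, e(vowel)+7=l, c(cons)+11=n, o(vowel)+7=v, n(cons)+11=y, d(cons)+11=o.

dlnvyo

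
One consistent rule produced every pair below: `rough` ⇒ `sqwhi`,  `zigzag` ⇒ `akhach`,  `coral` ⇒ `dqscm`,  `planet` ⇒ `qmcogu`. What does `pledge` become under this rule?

The shift depends on letter class: consonant r→s is +1, but vowel o→q is +2. Two shifts are in play — +2 for a/e/i/o/u, +1 for every other letter.
Applying it to pledge: p(cons)+1=q, l(cons)+1=m, e(vowel)+2=g, d(cons)+1=e, g(cons)+1=h, e(vowel)+2=g.

qmgehg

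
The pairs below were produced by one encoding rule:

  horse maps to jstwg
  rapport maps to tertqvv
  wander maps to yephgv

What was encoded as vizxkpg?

textile

Shifts by position in horse: pos 0: h→j (+2), pos 1: o→s (+4), pos 2: r→t (+2), pos 3: s→w (+4) — repeating every 2. It's a Vigenère-style cipher with numeric key [2,4]: position i shifts by key[i mod 2].
Undoing it on vizxkpg: v−2=t, i−4=e, z−2=x, x−4=t, k−2=i, p−4=l, g−2=e.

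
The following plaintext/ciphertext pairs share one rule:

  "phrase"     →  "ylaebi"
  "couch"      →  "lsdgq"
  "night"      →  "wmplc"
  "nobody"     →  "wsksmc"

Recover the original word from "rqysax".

import

Shifts by position in phrase: pos 0: p→y (+9), pos 1: h→l (+4), pos 2: r→a (+9), pos 3: a→e (+4) — repeating every 2. It's a Vigenère-style cipher with numeric key [9,4]: position i shifts by key[i mod 2].
Reversing it on rqysax: r−9=i, q−4=m, y−9=p, s−4=o, a−9=r, x−4=t.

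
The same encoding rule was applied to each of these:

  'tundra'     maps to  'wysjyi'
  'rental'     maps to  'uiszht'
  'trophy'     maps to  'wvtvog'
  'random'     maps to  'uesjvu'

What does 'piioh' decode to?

The shift increases by 1 at each position, starting from +3: 3, 4, 5, ….
Undoing it on piioh: p−3=m, i−4=e, i−5=d, o−6=i, h−7=a.

media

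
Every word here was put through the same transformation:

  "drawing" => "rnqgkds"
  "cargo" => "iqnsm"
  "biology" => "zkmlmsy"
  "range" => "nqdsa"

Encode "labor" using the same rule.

d(3)→r(17) and r(17)→n(13) fit y≡9x+16 (mod 26); the inverse of 9 mod 26 is 3. This is an affine cipher: with a=0,…,z=25, each position x becomes (9x+16) mod 26.
Applying it to labor: l(11)→9·11+16≡11=l; a(0)→9·0+16≡16=q; b(1)→9·1+16≡25=z; o(14)→9·14+16≡12=m; r(17)→9·17+16≡13=n (all mod 26).

lqzmn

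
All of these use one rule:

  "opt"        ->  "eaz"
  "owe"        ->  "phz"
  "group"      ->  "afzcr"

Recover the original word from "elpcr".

great

The output letters match the input read backwards, each shifted +11: opt reversed is tpo. Two steps: reverse the string, then apply a Caesar shift of +11.
Reversing it on elpcr: shift back: e−11=t, l−11=a, p−11=e, c−11=r, r−11=g → taerg; then reverse → great.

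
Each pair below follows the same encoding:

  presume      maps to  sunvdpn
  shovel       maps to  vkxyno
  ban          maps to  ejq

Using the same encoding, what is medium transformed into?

The shift depends on letter class: consonant p→s is +3, but vowel e→n is +9. Vowels shift forward by 9 and consonants shift forward by 3.
Applying it to medium: m(cons)+3=p, e(vowel)+9=n, d(cons)+3=g, i(vowel)+9=r, u(vowel)+9=d, m(cons)+3=p.

pngrdp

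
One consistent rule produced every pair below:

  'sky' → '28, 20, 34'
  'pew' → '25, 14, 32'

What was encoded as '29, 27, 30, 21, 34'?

truly

s is letter #19 and maps to 28: an offset of 9. Each letter is replaced by its alphabet position (a=1..z=26) + 9.
Undoing it on 29, 27, 30, 21, 34: 29→(29−9)÷1=20=t, 27→(27−9)÷1=18=r, 30→(30−9)÷1=21=u, 21→(21−9)÷1=12=l, 34→(34−9)÷1=25=y.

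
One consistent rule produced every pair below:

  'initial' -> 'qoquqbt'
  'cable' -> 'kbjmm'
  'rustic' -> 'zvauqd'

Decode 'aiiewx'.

The shifts repeat in a cycle of length 2: positions 0,1,… shift by +8, +1, then the pattern repeats.
Undoing it on aiiewx: a−8=s, i−1=h, i−8=a, e−1=d, w−8=o, x−1=w.

shadow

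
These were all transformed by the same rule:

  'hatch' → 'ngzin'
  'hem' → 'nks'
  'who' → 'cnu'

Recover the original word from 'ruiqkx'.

locker

Compare letters: h→n is +6, a→g is +6, t→z is +6 — a constant shift. Each letter is shifted forward by 6 in the alphabet (a Caesar shift of +6).
Reversing it on ruiqkx: r−6=l, u−6=o, i−6=c, q−6=k, k−6=e, x−6=r.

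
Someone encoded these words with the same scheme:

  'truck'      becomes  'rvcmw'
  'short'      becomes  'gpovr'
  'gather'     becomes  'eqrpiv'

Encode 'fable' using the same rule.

t(19)→r(17) and r(17)→v(21) fit y≡11x+16 (mod 26); the inverse of 11 mod 26 is 19. This is an affine cipher: with a=0,…,z=25, each position x becomes (11x+16) mod 26.
On fable: f(5)→11·5+16≡19=t; a(0)→11·0+16≡16=q; b(1)→11·1+16≡1=b; l(11)→11·11+16≡7=h; e(4)→11·4+16≡8=i (all mod 26).

tqbhi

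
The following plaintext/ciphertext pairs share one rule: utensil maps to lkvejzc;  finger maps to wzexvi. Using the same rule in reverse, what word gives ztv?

ice

It's a constant shift of +17 (ROT17).
Reversing it on ztv: z−17=i, t−17=c, v−17=e.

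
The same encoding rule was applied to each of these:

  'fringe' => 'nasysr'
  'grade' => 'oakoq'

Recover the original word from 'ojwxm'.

In fringe: f→n is +8, r→a is +9, i→s is +10, n→y is +11 — the shift increases by 1 each position. The shift increases by 1 at each position, starting from +8: 8, 9, 10, ….
Undoing it on ojwxm: o−8=g, j−9=a, w−10=m, x−11=m, m−12=a.

gamma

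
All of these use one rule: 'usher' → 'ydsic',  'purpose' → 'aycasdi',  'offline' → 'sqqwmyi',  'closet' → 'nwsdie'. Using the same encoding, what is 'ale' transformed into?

Vowels shift forward by 4 and consonants shift forward by 11.
On ale: a(vowel)+4=e, l(cons)+11=w, e(vowel)+4=i.

ewi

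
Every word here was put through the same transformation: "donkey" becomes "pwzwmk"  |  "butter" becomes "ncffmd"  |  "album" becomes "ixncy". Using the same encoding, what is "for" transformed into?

The shift depends on letter class: consonant d→p is +12, but vowel o→w is +8. The rule splits by letter class: vowels +8, consonants +12.
On for: f(cons)+12=r, o(vowel)+8=w, r(cons)+12=d.

rwd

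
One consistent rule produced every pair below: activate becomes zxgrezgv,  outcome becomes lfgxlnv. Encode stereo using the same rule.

hgvivl

Each pair mirrors across the alphabet (a↔z, c↔x, t↔g): positions sum to 25. Letters are reflected about the middle of the alphabet (position → 25−position): Atbash.
Applying it to stereo: s↔h, t↔g, e↔v, r↔i, e↔v, o↔l.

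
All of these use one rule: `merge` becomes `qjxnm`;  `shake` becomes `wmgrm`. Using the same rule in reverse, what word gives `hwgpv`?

In merge: m→q is +4, e→j is +5, r→x is +6, g→n is +7 — the shift increases by 1 each position. Each letter shifts forward by (position + 4), i.e. 4, 5, 6, … — the shift grows by one for each successive letter.
Reversing it on hwgpv: h−4=d, w−5=r, g−6=a, p−7=i, v−8=n.

drain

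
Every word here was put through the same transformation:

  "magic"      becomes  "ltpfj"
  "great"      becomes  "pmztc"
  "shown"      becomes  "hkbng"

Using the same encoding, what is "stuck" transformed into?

m(12)→l(11) and a(0)→t(19) fit y≡21x+19 (mod 26); the inverse of 21 mod 26 is 5. This is an affine cipher: with a=0,…,z=25, each position x becomes (21x+19) mod 26.
For stuck: s(18)→21·18+19≡7=h; t(19)→21·19+19≡2=c; u(20)→21·20+19≡23=x; c(2)→21·2+19≡9=j; k(10)→21·10+19≡21=v (all mod 26).

hcxjv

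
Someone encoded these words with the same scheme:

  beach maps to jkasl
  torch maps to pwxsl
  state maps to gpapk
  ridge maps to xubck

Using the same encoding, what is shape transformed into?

b(1)→j(9) and e(4)→k(10) fit y≡9x+0 (mod 26); the inverse of 9 mod 26 is 3. Each letter's alphabet position (a=0..z=25) is mapped through 9·x+0 mod 26 — an affine cipher.
On shape: s(18)→9·18+0≡6=g; h(7)→9·7+0≡11=l; a(0)→9·0+0≡0=a; p(15)→9·15+0≡5=f; e(4)→9·4+0≡10=k (all mod 26).

glafk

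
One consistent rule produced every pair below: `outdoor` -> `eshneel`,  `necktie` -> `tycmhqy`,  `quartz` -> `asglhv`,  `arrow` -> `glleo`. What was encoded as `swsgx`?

usual

o(14)→e(4) and u(20)→s(18) fit y≡11x+6 (mod 26); the inverse of 11 mod 26 is 19. Each letter's alphabet position (a=0..z=25) is mapped through 11·x+6 mod 26 — an affine cipher.
Decoding swsgx: s(18)→19·(18−6)≡20=u; w(22)→19·(22−6)≡18=s; s(18)→19·(18−6)≡20=u; g(6)→19·(6−6)≡0=a; x(23)→19·(23−6)≡11=l (all mod 26).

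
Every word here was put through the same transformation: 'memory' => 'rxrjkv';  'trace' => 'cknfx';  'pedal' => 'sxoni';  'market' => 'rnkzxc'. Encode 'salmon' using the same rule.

tnirja

Each letter's alphabet position (a=0..z=25) is mapped through 9·x+13 mod 26 — an affine cipher.
On salmon: s(18)→9·18+13≡19=t; a(0)→9·0+13≡13=n; l(11)→9·11+13≡8=i; m(12)→9·12+13≡17=r; o(14)→9·14+13≡9=j; n(13)→9·13+13≡0=a (all mod 26).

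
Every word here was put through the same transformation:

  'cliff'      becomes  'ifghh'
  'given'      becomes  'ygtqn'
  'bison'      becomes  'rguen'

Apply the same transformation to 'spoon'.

This is an affine cipher: with a=0,…,z=25, each position x becomes (17x+0) mod 26.
For spoon: s(18)→17·18+0≡20=u; p(15)→17·15+0≡21=v; o(14)→17·14+0≡4=e; o(14)→17·14+0≡4=e; n(13)→17·13+0≡13=n (all mod 26).

uveen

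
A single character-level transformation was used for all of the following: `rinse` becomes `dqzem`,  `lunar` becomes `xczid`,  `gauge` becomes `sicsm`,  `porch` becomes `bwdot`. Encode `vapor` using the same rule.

The shift depends on letter class: consonant r→d is +12, but vowel i→q is +8. Two shifts are in play — +8 for a/e/i/o/u, +12 for every other letter.
Applying it to vapor: v(cons)+12=h, a(vowel)+8=i, p(cons)+12=b, o(vowel)+8=w, r(cons)+12=d.

hibwd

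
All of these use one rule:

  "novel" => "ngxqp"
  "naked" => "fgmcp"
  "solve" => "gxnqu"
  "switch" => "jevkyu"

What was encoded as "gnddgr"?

pebble

The output letters match the input read backwards, each shifted +2: novel reversed is levon. Two steps: reverse the string, then apply a Caesar shift of +2.
Undoing it on gnddgr: shift back: g−2=e, n−2=l, d−2=b, d−2=b, g−2=e, r−2=p → elbbep; then reverse → pebble.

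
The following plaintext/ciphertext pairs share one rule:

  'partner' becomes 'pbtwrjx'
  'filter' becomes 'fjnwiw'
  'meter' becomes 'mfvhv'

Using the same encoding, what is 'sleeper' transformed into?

smghtjx

In partner: p→p is +0, a→b is +1, r→t is +2, t→w is +3 — the shift increases by 1 each position. The shift increases by 1 at each position, starting from +0: 0, 1, 2, ….
For sleeper: s+0=s, l+1=m, e+2=g, e+3=h, p+4=t, e+5=j, r+6=x.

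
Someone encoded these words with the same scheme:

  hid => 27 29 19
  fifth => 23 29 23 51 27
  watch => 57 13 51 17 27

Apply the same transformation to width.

57 29 19 51 27

h(#8)→27 and i(#9)→29: differences scale by 2, so n = 2·pos + 11. The formula is n = 2×(alphabet index, a=1) + 11.
For width: w=23→57, i=9→29, d=4→19, t=20→51, h=8→27.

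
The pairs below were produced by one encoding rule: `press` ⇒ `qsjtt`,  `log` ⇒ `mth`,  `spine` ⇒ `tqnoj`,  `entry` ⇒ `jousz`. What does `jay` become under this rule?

Two shifts are in play — +5 for a/e/i/o/u, +1 for every other letter.
For jay: j(cons)+1=k, a(vowel)+5=f, y(cons)+1=z.

kfz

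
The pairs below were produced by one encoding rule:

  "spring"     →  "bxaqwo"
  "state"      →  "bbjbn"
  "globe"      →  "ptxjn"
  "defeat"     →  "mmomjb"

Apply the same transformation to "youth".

A repeating key of period 2 is used — shifts +9, +8 over and over.
For youth: y+9=h, o+8=w, u+9=d, t+8=b, h+9=q.

hwdbq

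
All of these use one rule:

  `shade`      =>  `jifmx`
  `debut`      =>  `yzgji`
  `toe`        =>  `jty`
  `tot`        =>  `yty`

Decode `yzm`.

The output letters match the input read backwards, each shifted +5: shade reversed is edahs. Read the word backwards and shift each letter +5.
Undoing it on yzm: shift back: y−5=t, z−5=u, m−5=h → tuh; then reverse → hut.

hut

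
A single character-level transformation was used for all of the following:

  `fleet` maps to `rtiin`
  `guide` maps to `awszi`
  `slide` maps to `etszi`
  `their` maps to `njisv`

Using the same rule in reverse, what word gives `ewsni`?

f(5)→r(17) and l(11)→t(19) fit y≡9x+24 (mod 26); the inverse of 9 mod 26 is 3. Treating letters as 0–25, the rule is x ↦ 9x + 24 (mod 26).
Decoding ewsni: e(4)→3·(4−24)≡18=s; w(22)→3·(22−24)≡20=u; s(18)→3·(18−24)≡8=i; n(13)→3·(13−24)≡19=t; i(8)→3·(8−24)≡4=e (all mod 26).

suite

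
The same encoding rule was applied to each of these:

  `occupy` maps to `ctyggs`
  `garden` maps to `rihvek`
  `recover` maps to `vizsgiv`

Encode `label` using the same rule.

The output letters match the input read backwards, each shifted +4: occupy reversed is ypucco. Read the word backwards and shift each letter +4.
For label: reverse → lebal; then shift: l+4=p, e+4=i, b+4=f, a+4=e, l+4=p.

pifep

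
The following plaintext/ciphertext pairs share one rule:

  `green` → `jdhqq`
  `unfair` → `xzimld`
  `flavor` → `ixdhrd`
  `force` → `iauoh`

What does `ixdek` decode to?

flash

Shifts by position in green: pos 0: g→j (+3), pos 1: r→d (+12), pos 2: e→h (+3), pos 3: e→q (+12) — repeating every 2. It's a Vigenère-style cipher with numeric key [3,12]: position i shifts by key[i mod 2].
Reversing it on ixdek: i−3=f, x−12=l, d−3=a, e−12=s, k−3=h.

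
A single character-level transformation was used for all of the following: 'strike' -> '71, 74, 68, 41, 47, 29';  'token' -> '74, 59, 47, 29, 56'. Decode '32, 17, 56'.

fan

s(#19)→71 and t(#20)→74: differences scale by 3, so n = 3·pos + 14. Each letter becomes 3×(its alphabet position, a=1..z=26) + 14.
Decoding 32, 17, 56: 32→(32−14)÷3=6=f, 17→(17−14)÷3=1=a, 56→(56−14)÷3=14=n.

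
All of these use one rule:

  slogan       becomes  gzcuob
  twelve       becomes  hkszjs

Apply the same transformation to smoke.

gacys

Each letter is shifted forward by 14 in the alphabet (a Caesar shift of +14).
Applying it to smoke: s+14=g, m+14=a, o+14=c, k+14=y, e+14=s.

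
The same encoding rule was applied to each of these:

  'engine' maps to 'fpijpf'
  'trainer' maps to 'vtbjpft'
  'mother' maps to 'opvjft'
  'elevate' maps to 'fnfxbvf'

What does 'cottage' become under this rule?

The shift depends on letter class: consonant n→p is +2, but vowel e→f is +1. The rule splits by letter class: vowels +1, consonants +2.
Applying it to cottage: c(cons)+2=e, o(vowel)+1=p, t(cons)+2=v, t(cons)+2=v, a(vowel)+1=b, g(cons)+2=i, e(vowel)+1=f.

epvvbif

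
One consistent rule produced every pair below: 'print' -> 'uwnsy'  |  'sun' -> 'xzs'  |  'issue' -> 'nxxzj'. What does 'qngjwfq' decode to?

liberal

It's a constant shift of +5 (ROT5).
Decoding qngjwfq: q−5=l, n−5=i, g−5=b, j−5=e, w−5=r, f−5=a, q−5=l.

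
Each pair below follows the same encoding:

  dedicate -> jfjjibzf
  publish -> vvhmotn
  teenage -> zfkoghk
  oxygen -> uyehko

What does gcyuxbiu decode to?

abstract

The shifts repeat in a cycle of length 2: positions 0,1,… shift by +6, +1, then the pattern repeats.
Reversing it on gcyuxbiu: g−6=a, c−1=b, y−6=s, u−1=t, x−6=r, b−1=a, i−6=c, u−1=t.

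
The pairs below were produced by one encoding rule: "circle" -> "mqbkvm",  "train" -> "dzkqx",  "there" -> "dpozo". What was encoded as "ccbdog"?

survey

Shifts by position in circle: pos 0: c→m (+10), pos 1: i→q (+8), pos 2: r→b (+10), pos 3: c→k (+8) — repeating every 2. It's a Vigenère-style cipher with numeric key [10,8]: position i shifts by key[i mod 2].
Decoding ccbdog: c−10=s, c−8=u, b−10=r, d−8=v, o−10=e, g−8=y.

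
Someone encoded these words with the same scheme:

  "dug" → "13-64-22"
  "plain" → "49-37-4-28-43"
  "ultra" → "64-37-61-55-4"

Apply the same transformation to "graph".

22-55-4-49-25

The formula is n = 3×(alphabet index, a=1) + 1.
Applying it to graph: g=7→22, r=18→55, a=1→4, p=16→49, h=8→25.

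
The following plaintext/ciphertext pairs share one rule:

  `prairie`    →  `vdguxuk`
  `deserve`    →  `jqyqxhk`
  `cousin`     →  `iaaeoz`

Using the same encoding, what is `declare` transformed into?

jqixgdk

Shifts by position in prairie: pos 0: p→v (+6), pos 1: r→d (+12), pos 2: a→g (+6), pos 3: i→u (+12) — repeating every 2. A repeating key of period 2 is used — shifts +6, +12 over and over.
On declare: d+6=j, e+12=q, c+6=i, l+12=x, a+6=g, r+12=d, e+6=k.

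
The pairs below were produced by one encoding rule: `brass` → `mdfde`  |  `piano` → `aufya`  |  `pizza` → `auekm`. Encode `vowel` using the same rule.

gabpx

Shifts by position in brass: pos 0: b→m (+11), pos 1: r→d (+12), pos 2: a→f (+5), pos 3: s→d (+11), pos 4: s→e (+12) — repeating every 3. It's a Vigenère-style cipher with numeric key [11,12,5]: position i shifts by key[i mod 3].
Applying it to vowel: v+11=g, o+12=a, w+5=b, e+11=p, l+12=x.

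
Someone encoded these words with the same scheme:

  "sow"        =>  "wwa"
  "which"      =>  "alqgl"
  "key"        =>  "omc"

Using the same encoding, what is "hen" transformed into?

Two shifts are in play — +8 for a/e/i/o/u, +4 for every other letter.
On hen: h(cons)+4=l, e(vowel)+8=m, n(cons)+4=r.

lmr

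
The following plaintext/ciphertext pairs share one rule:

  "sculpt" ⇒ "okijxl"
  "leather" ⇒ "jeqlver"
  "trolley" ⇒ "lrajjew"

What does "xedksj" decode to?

pencil

s(18)→o(14) and c(2)→k(10) fit y≡23x+16 (mod 26); the inverse of 23 mod 26 is 17. This is an affine cipher: with a=0,…,z=25, each position x becomes (23x+16) mod 26.
Reversing it on xedksj: x(23)→17·(23−16)≡15=p; e(4)→17·(4−16)≡4=e; d(3)→17·(3−16)≡13=n; k(10)→17·(10−16)≡2=c; s(18)→17·(18−16)≡8=i; j(9)→17·(9−16)≡11=l (all mod 26).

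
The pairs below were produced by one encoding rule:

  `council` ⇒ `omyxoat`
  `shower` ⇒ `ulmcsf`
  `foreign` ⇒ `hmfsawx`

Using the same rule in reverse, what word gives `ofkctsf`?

crawler

c(2)→o(14) and o(14)→m(12) fit y≡15x+10 (mod 26); the inverse of 15 mod 26 is 7. Treating letters as 0–25, the rule is x ↦ 15x + 10 (mod 26).
Decoding ofkctsf: o(14)→7·(14−10)≡2=c; f(5)→7·(5−10)≡17=r; k(10)→7·(10−10)≡0=a; c(2)→7·(2−10)≡22=w; t(19)→7·(19−10)≡11=l; s(18)→7·(18−10)≡4=e; f(5)→7·(5−10)≡17=r (all mod 26).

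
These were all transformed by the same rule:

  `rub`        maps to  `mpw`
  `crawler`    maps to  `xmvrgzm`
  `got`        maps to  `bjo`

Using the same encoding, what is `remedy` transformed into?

mzhzyt

Compare letters: r→m is +21, u→p is +21, b→w is +21 — a constant shift. Each letter is shifted forward by 21 in the alphabet (a Caesar shift of +21).
For remedy: r+21=m, e+21=z, m+21=h, e+21=z, d+21=y, y+21=t.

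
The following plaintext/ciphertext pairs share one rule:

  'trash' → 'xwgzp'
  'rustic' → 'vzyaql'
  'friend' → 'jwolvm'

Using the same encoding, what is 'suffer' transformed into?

In trash: t→x is +4, r→w is +5, a→g is +6, s→z is +7 — the shift increases by 1 each position. Each letter shifts forward by (position + 4), i.e. 4, 5, 6, … — the shift grows by one for each successive letter.
On suffer: s+4=w, u+5=z, f+6=l, f+7=m, e+8=m, r+9=a.

wzlmma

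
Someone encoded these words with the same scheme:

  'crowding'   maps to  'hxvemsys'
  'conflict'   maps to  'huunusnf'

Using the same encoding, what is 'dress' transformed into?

In crowding: c→h is +5, r→x is +6, o→v is +7, w→e is +8 — the shift increases by 1 each position. The shift increases by 1 at each position, starting from +5: 5, 6, 7, ….
For dress: d+5=i, r+6=x, e+7=l, s+8=a, s+9=b.

ixlab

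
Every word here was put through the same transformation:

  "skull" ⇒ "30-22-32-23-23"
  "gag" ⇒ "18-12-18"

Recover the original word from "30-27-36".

s is letter #19 and maps to 30: an offset of 11. The number is (letter's place in the alphabet, a=1) + 11.
Decoding 30-27-36: 30→(30−11)÷1=19=s, 27→(27−11)÷1=16=p, 36→(36−11)÷1=25=y.

spy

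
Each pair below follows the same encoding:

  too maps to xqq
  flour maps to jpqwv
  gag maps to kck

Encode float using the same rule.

jpqcx

The rule splits by letter class: vowels +2, consonants +4.
On float: f(cons)+4=j, l(cons)+4=p, o(vowel)+2=q, a(vowel)+2=c, t(cons)+4=x.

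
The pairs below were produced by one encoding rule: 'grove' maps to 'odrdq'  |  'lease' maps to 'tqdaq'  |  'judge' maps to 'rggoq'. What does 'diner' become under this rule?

luqmd

The shifts repeat in a cycle of length 3: positions 0,1,… shift by +8, +12, +3, then the pattern repeats.
Applying it to diner: d+8=l, i+12=u, n+3=q, e+8=m, r+12=d.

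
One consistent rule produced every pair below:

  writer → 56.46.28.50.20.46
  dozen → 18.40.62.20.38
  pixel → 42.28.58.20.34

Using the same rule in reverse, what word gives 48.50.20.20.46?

steer

w(#23)→56 and r(#18)→46: differences scale by 2, so n = 2·pos + 10. With a=1..z=26, the number is 2·pos + 10.
Decoding 48.50.20.20.46: 48→(48−10)÷2=19=s, 50→(50−10)÷2=20=t, 20→(20−10)÷2=5=e, 20→(20−10)÷2=5=e, 46→(46−10)÷2=18=r.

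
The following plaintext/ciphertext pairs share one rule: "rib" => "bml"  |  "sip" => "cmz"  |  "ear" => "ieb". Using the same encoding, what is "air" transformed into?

emb

Vowels shift forward by 4 and consonants shift forward by 10.
On air: a(vowel)+4=e, i(vowel)+4=m, r(cons)+10=b.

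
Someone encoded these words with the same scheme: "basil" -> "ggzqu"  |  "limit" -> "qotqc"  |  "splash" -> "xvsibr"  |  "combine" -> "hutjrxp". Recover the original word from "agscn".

In basil: b→g is +5, a→g is +6, s→z is +7, i→q is +8 — the shift increases by 1 each position. The shift increases by 1 at each position, starting from +5: 5, 6, 7, ….
Reversing it on agscn: a−5=v, g−6=a, s−7=l, c−8=u, n−9=e.

value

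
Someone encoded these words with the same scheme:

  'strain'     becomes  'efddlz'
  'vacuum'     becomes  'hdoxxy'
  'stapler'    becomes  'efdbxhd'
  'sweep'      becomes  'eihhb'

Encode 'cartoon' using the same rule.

The shift depends on letter class: consonant s→e is +12, but vowel a→d is +3. Two shifts are in play — +3 for a/e/i/o/u, +12 for every other letter.
On cartoon: c(cons)+12=o, a(vowel)+3=d, r(cons)+12=d, t(cons)+12=f, o(vowel)+3=r, o(vowel)+3=r, n(cons)+12=z.

oddfrrz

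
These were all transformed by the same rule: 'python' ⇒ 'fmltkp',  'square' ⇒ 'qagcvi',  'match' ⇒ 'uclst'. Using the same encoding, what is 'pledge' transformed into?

fzinyi

p(15)→f(5) and y(24)→m(12) fit y≡21x+2 (mod 26); the inverse of 21 mod 26 is 5. Each letter's alphabet position (a=0..z=25) is mapped through 21·x+2 mod 26 — an affine cipher.
On pledge: p(15)→21·15+2≡5=f; l(11)→21·11+2≡25=z; e(4)→21·4+2≡8=i; d(3)→21·3+2≡13=n; g(6)→21·6+2≡24=y; e(4)→21·4+2≡8=i (all mod 26).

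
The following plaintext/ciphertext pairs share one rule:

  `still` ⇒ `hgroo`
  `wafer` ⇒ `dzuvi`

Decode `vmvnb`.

enemy

Each letter is replaced by its mirror in the alphabet: a↔z, b↔y, c↔x, and so on (the Atbash cipher).
Decoding vmvnb: v↔e, m↔n, v↔e, n↔m, b↔y.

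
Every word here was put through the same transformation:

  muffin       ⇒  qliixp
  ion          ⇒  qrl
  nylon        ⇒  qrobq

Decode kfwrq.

The output letters match the input read backwards, each shifted +3: muffin reversed is niffum. Read the word backwards and shift each letter +3.
Undoing it on kfwrq: shift back: k−3=h, f−3=c, w−3=t, r−3=o, q−3=n → hcton; then reverse → notch.

notch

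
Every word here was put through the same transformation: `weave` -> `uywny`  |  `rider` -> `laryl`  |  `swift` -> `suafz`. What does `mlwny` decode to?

grave

w(22)→u(20) and e(4)→y(24) fit y≡7x+22 (mod 26); the inverse of 7 mod 26 is 15. Treating letters as 0–25, the rule is x ↦ 7x + 22 (mod 26).
Reversing it on mlwny: m(12)→15·(12−22)≡6=g; l(11)→15·(11−22)≡17=r; w(22)→15·(22−22)≡0=a; n(13)→15·(13−22)≡21=v; y(24)→15·(24−22)≡4=e (all mod 26).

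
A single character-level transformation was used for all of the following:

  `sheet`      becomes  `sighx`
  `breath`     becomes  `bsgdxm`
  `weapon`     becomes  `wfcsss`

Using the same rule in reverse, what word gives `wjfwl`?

In sheet: s→s is +0, h→i is +1, e→g is +2, e→h is +3 — the shift increases by 1 each position. Each letter shifts forward by its position index (0, 1, 2, …) — the shift grows by one for each successive letter.
Undoing it on wjfwl: w−0=w, j−1=i, f−2=d, w−3=t, l−4=h.

width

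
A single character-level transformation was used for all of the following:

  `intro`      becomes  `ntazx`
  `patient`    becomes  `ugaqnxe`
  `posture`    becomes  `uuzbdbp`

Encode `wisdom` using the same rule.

bozlxw

In intro: i→n is +5, n→t is +6, t→a is +7, r→z is +8 — the shift increases by 1 each position. The shift increases by 1 at each position, starting from +5: 5, 6, 7, ….
For wisdom: w+5=b, i+6=o, s+7=z, d+8=l, o+9=x, m+10=w.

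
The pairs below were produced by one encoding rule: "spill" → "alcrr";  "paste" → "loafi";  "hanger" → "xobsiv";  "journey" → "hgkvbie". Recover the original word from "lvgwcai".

Treating letters as 0–25, the rule is x ↦ 5x + 14 (mod 26).
Decoding lvgwcai: l(11)→21·(11−14)≡15=p; v(21)→21·(21−14)≡17=r; g(6)→21·(6−14)≡14=o; w(22)→21·(22−14)≡12=m; c(2)→21·(2−14)≡8=i; a(0)→21·(0−14)≡18=s; i(8)→21·(8−14)≡4=e (all mod 26).

promise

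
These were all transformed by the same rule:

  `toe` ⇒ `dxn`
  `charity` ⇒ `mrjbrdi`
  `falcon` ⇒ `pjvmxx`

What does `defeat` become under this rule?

nnpnjd

The rule splits by letter class: vowels +9, consonants +10.
On defeat: d(cons)+10=n, e(vowel)+9=n, f(cons)+10=p, e(vowel)+9=n, a(vowel)+9=j, t(cons)+10=d.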